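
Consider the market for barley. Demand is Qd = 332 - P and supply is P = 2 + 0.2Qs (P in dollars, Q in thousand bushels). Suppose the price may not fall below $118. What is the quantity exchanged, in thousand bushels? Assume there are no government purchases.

214

Rearranging supply gives Qs = 5P - 10. Setting quantity demanded equal to quantity supplied, 332 - P = 5P - 10, gives P* = 57 and Q* = 275.
Since 118 > 57, the floor is binding.
At P = 118: Qd = 332 - 118 = 214 and Qs = 5·118 - 10 = 580.
The quantity actually transacted is the short side, demand: 214.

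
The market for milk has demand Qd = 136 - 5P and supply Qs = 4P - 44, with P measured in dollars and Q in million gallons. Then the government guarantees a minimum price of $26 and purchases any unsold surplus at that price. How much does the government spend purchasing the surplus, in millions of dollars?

1404

Without the control the market clears where 136 - 5P = 4P - 44, i.e. P* = 20 and Q* = 36.
Since 26 > 20, the floor is binding.
At P = 26: Qd = 136 - 5·26 = 6 and Qs = 4·26 - 44 = 60.
Surplus = Qs - Qd = 54.
Government expenditure = surplus × support price = 54 × 26 = 1404.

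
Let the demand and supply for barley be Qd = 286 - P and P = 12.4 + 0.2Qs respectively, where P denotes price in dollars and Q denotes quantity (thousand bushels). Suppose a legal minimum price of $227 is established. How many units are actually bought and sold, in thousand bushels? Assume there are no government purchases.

59

Rearranging supply gives Qs = 5P - 62. Without the control the market clears where 286 - P = 5P - 62, i.e. P* = 58 and Q* = 228.
The floor of 227 is above the equilibrium price 58, so it binds.
At P = 227: Qd = 286 - 227 = 59 and Qs = 5·227 - 62 = 1073.
The quantity actually transacted is the short side, demand: 59.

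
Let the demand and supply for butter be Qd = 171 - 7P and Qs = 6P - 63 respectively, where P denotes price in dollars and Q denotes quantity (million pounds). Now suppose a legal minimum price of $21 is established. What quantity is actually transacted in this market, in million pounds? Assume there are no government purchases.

Without the control the market clears where 171 - 7P = 6P - 63, i.e. P* = 18 and Q* = 45.
Because the floor (21) lies above the market-clearing price, it is binding.
At P = 21: Qd = 171 - 7·21 = 24 and Qs = 6·21 - 63 = 63.
The quantity actually transacted is the short side, demand: 24.

24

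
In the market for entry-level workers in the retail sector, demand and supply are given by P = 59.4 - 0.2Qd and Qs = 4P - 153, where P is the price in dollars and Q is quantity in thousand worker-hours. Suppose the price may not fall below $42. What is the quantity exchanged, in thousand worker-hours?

Rearranging demand gives Qd = 297 - 5P. Without the control the market clears where 297 - 5P = 4P - 153, i.e. P* = 50 and Q* = 47.
The floor of 42 is below the equilibrium price 50, so it is not binding; the market clears at P* = 50, Q* = 47.

47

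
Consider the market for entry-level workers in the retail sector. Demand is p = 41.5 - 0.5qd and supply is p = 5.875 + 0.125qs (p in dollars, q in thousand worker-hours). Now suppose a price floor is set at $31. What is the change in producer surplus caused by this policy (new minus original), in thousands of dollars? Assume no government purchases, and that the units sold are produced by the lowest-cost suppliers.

297

Rearranging demand gives qd = 83 - 2p; rearranging supply gives qs = 8p - 47. Without the control the market clears where 83 - 2p = 8p - 47, i.e. p* = 13 and q* = 57.
The floor of 31 is above the equilibrium price 13, so it binds.
At p = 31: qd = 83 - 2·31 = 21 and qs = 8·31 - 47 = 201.
Producer surplus without the control is ½ · (13 - 5.875) · 57 = 203.0625.
With the floor, 21 units are sold at 31. The supply price at q = 21 is 8.5, so PS = ½ · [(31 - 5.875) + (31 - 8.5)] · 21 = 500.0625.
Change in producer surplus = 500.0625 - 203.0625 = 297.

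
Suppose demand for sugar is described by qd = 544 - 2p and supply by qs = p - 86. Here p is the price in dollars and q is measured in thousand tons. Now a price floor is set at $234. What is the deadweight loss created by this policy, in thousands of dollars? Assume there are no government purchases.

Without the control the market clears where 544 - 2p = p - 86, i.e. p* = 210 and q* = 124.
Since 234 > 210, the floor is binding.
At p = 234: qd = 544 - 2·234 = 76 and qs = 234 - 86 = 148.
Quantity traded falls to 76. At q = 76 the demand price is (544 - 76)/2 = 234 and the supply price is 86 + 76 = 162.
Deadweight loss = ½ · (234 - 162) · (124 - 76) = ½ · 72 · 48 = 1728.

1728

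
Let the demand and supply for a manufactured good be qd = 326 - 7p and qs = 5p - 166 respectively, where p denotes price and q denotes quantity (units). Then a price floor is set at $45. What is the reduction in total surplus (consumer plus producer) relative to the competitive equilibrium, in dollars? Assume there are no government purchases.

Setting quantity demanded equal to quantity supplied, 326 - 7p = 5p - 166, gives p* = 41 and q* = 39.
Because the floor (45) lies above the market-clearing price, it is binding.
At p = 45: qd = 326 - 7·45 = 11 and qs = 5·45 - 166 = 59.
Quantity traded falls to 11. At q = 11 the demand price is (326 - 11)/7 = 45 and the supply price is (166 + 11)/5 = 35.4.
Deadweight loss = ½ · (45 - 35.4) · (39 - 11) = ½ · 9.6 · 28 = 134.4.

134.4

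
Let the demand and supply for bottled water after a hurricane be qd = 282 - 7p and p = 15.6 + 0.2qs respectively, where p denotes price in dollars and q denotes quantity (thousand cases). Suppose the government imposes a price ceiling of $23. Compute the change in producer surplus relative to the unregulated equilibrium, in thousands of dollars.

-381.5

Rearranging supply gives qs = 5p - 78. Equilibrium: 282 - 7p = 5p - 78, so 360 = 12p and p* = 30, q* = 72.
The ceiling of 23 is below the equilibrium price 30, so it binds.
At p = 23: qd = 282 - 7·23 = 121 and qs = 5·23 - 78 = 37.
Producer surplus without the control is ½ · (30 - 15.6) · 72 = 518.4.
With the ceiling, producers sell 37 units at 23, so PS = ½ · (23 - 15.6) · 37 = 136.9.
Change in producer surplus = 136.9 - 518.4 = -381.5.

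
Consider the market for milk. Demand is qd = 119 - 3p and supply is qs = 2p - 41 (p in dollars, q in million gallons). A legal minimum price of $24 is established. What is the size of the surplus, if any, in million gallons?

0

In a free market, 119 - 3p = 2p - 41 gives the equilibrium p* = 32, q* = 23.
The floor of 24 is below the equilibrium price 32, so it is not binding; the market clears at p* = 32, q* = 23.
Since the control does not bind, there is no surplus.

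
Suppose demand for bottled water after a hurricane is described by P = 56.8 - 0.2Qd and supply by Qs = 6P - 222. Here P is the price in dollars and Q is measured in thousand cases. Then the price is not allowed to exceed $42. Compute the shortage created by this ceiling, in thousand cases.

44

Rearranging demand gives Qd = 284 - 5P. Without the control the market clears where 284 - 5P = 6P - 222, i.e. P* = 46 and Q* = 54.
The ceiling of 42 is below the equilibrium price 46, so it binds.
At P = 42: Qd = 284 - 5·42 = 74 and Qs = 6·42 - 222 = 30.
Shortage = Qd - Qs = 74 - 30 = 44.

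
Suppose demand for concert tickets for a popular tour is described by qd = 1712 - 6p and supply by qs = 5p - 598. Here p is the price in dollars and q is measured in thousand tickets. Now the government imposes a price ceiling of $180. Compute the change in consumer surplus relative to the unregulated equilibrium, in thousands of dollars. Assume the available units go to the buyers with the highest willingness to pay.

Without the control the market clears where 1712 - 6p = 5p - 598, i.e. p* = 210 and q* = 452.
Because the ceiling (180) lies below the market-clearing price, it is binding.
At p = 180: qd = 1712 - 6·180 = 632 and qs = 5·180 - 598 = 302.
Consumer surplus without the control is ½ · (856/3 - 210) · 452 = 51076/3.
With the ceiling, 302 units are sold at 180 (assume they go to the highest-value buyers). The demand price at q = 302 is 235, so CS = ½ · [(856/3 - 180) + (235 - 180)] · 302 = 72631/3.
Change in consumer surplus = 72631/3 - 51076/3 = 7185.

7185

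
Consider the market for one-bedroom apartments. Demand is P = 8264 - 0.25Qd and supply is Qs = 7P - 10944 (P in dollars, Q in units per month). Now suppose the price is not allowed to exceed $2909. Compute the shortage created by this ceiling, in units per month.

12001

Rearranging demand gives Qd = 33056 - 4P. In a free market, 33056 - 4P = 7P - 10944 gives the equilibrium P* = 4000, Q* = 17056.
The ceiling of 2909 is below the equilibrium price 4000, so it binds.
At P = 2909: Qd = 33056 - 4·2909 = 21420 and Qs = 7·2909 - 10944 = 9419.
Shortage = Qd - Qs = 21420 - 9419 = 12001.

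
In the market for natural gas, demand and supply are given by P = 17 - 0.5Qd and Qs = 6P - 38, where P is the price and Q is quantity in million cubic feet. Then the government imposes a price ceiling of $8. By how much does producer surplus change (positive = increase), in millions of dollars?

Rearranging demand gives Qd = 34 - 2P. In a free market, 34 - 2P = 6P - 38 gives the equilibrium P* = 9, Q* = 16.
Since 8 < 9, the ceiling is binding.
At P = 8: Qd = 34 - 2·8 = 18 and Qs = 6·8 - 38 = 10.
Producer surplus without the control is ½ · (9 - 19/3) · 16 = 64/3.
With the ceiling, producers sell 10 units at 8, so PS = ½ · (8 - 19/3) · 10 = 25/3.
Change in producer surplus = 25/3 - 64/3 = -13.

-13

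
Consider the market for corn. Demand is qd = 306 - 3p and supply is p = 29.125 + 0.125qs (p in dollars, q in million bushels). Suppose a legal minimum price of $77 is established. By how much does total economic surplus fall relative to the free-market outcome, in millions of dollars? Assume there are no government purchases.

1617

Rearranging supply gives qs = 8p - 233. Setting quantity demanded equal to quantity supplied, 306 - 3p = 8p - 233, gives p* = 49 and q* = 159.
Since 77 > 49, the floor is binding.
At p = 77: qd = 306 - 3·77 = 75 and qs = 8·77 - 233 = 383.
Quantity traded falls to 75. At q = 75 the demand price is (306 - 75)/3 = 77 and the supply price is (233 + 75)/8 = 38.5.
Deadweight loss = ½ · (77 - 38.5) · (159 - 75) = ½ · 38.5 · 84 = 1617.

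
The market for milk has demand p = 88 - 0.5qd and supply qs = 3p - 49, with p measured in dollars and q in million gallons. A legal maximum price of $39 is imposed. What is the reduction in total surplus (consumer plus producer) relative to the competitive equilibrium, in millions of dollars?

135

Rearranging demand gives qd = 176 - 2p. Setting quantity demanded equal to quantity supplied, 176 - 2p = 3p - 49, gives p* = 45 and q* = 86.
Since 39 < 45, the ceiling is binding.
At p = 39: qd = 176 - 2·39 = 98 and qs = 3·39 - 49 = 68.
Quantity traded falls to 68. At q = 68 the demand price is (176 - 68)/2 = 54 and the supply price is (49 + 68)/3 = 39.
Deadweight loss = ½ · (54 - 39) · (86 - 68) = ½ · 15 · 18 = 135.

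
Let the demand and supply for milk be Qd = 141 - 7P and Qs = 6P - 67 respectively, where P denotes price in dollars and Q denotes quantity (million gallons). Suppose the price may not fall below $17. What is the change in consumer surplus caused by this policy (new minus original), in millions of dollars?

Equilibrium: 141 - 7P = 6P - 67, so 208 = 13P and P* = 16, Q* = 29.
Since 17 > 16, the floor is binding.
At P = 17: Qd = 141 - 7·17 = 22 and Qs = 6·17 - 67 = 35.
Consumer surplus without the control is ½ · (141/7 - 16) · 29 = 841/14.
With the floor, consumers buy 22 units at 17, so CS = ½ · (141/7 - 17) · 22 = 242/7.
Change in consumer surplus = 242/7 - 841/14 = -25.5.

-25.5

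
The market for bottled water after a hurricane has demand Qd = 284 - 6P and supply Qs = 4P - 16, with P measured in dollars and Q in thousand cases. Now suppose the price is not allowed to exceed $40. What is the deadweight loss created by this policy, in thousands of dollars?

0

In a free market, 284 - 6P = 4P - 16 gives the equilibrium P* = 30, Q* = 104.
Since 40 is above P* = 30, the ceiling does not bind and the free-market outcome prevails.
Since the control does not bind, no trades are prevented and deadweight loss is zero.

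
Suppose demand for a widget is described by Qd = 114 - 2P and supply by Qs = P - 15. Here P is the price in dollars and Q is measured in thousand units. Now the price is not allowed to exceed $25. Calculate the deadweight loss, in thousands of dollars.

Equilibrium: 114 - 2P = P - 15, so 129 = 3P and P* = 43, Q* = 28.
The ceiling of 25 is below the equilibrium price 43, so it binds.
At P = 25: Qd = 114 - 2·25 = 64 and Qs = 25 - 15 = 10.
Quantity traded falls to 10. At Q = 10 the demand price is (114 - 10)/2 = 52 and the supply price is 15 + 10 = 25.
Deadweight loss = ½ · (52 - 25) · (28 - 10) = ½ · 27 · 18 = 243.

243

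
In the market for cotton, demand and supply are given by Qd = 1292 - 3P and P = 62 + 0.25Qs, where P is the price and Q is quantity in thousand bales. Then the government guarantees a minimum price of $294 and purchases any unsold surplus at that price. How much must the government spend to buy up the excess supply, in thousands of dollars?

Rearranging supply gives Qs = 4P - 248. In a free market, 1292 - 3P = 4P - 248 gives the equilibrium P* = 220, Q* = 632.
The floor of 294 is above the equilibrium price 220, so it binds.
At P = 294: Qd = 1292 - 3·294 = 410 and Qs = 4·294 - 248 = 928.
Surplus = Qs - Qd = 518.
Government expenditure = surplus × support price = 518 × 294 = 152292.

152292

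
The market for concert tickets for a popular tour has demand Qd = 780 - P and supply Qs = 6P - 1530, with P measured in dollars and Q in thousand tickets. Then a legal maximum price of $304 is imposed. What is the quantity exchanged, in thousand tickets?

294

Setting quantity demanded equal to quantity supplied, 780 - P = 6P - 1530, gives P* = 330 and Q* = 450.
Since 304 < 330, the ceiling is binding.
At P = 304: Qd = 780 - 304 = 476 and Qs = 6·304 - 1530 = 294.
The quantity actually transacted is the short side, supply: 294.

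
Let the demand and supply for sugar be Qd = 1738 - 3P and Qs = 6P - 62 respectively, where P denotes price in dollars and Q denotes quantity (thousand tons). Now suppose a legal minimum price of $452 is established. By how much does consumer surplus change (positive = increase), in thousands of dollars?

In a free market, 1738 - 3P = 6P - 62 gives the equilibrium P* = 200, Q* = 1138.
The floor of 452 is above the equilibrium price 200, so it binds.
At P = 452: Qd = 1738 - 3·452 = 382 and Qs = 6·452 - 62 = 2650.
Consumer surplus without the control is ½ · (1738/3 - 200) · 1138 = 647522/3.
With the floor, consumers buy 382 units at 452, so CS = ½ · (1738/3 - 452) · 382 = 72962/3.
Change in consumer surplus = 72962/3 - 647522/3 = -191520.

-191520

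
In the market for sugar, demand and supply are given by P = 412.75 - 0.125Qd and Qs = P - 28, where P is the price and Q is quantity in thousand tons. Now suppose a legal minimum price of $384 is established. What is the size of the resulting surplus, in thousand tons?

Rearranging demand gives Qd = 3302 - 8P. Equilibrium: 3302 - 8P = P - 28, so 3330 = 9P and P* = 370, Q* = 342.
Because the floor (384) lies above the market-clearing price, it is binding.
At P = 384: Qd = 3302 - 8·384 = 230 and Qs = 384 - 28 = 356.
Surplus = Qs - Qd = 356 - 230 = 126.

126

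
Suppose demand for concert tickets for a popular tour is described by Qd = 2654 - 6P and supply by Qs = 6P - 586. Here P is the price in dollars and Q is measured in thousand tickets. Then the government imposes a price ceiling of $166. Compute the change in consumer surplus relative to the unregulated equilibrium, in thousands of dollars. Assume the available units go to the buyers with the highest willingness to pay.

Equilibrium: 2654 - 6P = 6P - 586, so 3240 = 12P and P* = 270, Q* = 1034.
Because the ceiling (166) lies below the market-clearing price, it is binding.
At P = 166: Qd = 2654 - 6·166 = 1658 and Qs = 6·166 - 586 = 410.
Consumer surplus without the control is ½ · (1327/3 - 270) · 1034 = 267289/3.
With the ceiling, 410 units are sold at 166 (assume they go to the highest-value buyers). The demand price at Q = 410 is 374, so CS = ½ · [(1327/3 - 166) + (374 - 166)] · 410 = 297865/3.
Change in consumer surplus = 297865/3 - 267289/3 = 10192.

10192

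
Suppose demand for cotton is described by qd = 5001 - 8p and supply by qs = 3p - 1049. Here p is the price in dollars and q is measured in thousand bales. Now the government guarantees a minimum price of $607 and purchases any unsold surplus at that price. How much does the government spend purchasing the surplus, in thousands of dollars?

In a free market, 5001 - 8p = 3p - 1049 gives the equilibrium p* = 550, q* = 601.
The floor of 607 is above the equilibrium price 550, so it binds.
At p = 607: qd = 5001 - 8·607 = 145 and qs = 3·607 - 1049 = 772.
Surplus = qs - qd = 627.
Government expenditure = surplus × support price = 627 × 607 = 380589.

380589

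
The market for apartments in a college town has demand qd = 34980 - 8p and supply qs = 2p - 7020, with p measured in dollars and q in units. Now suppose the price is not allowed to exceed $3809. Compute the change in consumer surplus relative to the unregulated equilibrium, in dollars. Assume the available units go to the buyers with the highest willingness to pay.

195597.75

In a free market, 34980 - 8p = 2p - 7020 gives the equilibrium p* = 4200, q* = 1380.
Because the ceiling (3809) lies below the market-clearing price, it is binding.
At p = 3809: qd = 34980 - 8·3809 = 4508 and qs = 2·3809 - 7020 = 598.
Consumer surplus without the control is ½ · (4372.5 - 4200) · 1380 = 119025.
With the ceiling, 598 units are sold at 3809 (assume they go to the highest-value buyers). The demand price at q = 598 is 4297.75, so CS = ½ · [(4372.5 - 3809) + (4297.75 - 3809)] · 598 = 314622.75.
Change in consumer surplus = 314622.75 - 119025 = 195597.75.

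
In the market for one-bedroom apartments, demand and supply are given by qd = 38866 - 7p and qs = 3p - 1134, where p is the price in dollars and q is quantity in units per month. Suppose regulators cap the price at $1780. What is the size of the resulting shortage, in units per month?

Without the control the market clears where 38866 - 7p = 3p - 1134, i.e. p* = 4000 and q* = 10866.
Since 1780 < 4000, the ceiling is binding.
At p = 1780: qd = 38866 - 7·1780 = 26406 and qs = 3·1780 - 1134 = 4206.
Shortage = qd - qs = 26406 - 4206 = 22200.

22200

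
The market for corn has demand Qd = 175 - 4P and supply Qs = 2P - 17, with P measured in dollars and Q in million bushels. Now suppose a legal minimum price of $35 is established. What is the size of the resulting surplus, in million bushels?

Without the control the market clears where 175 - 4P = 2P - 17, i.e. P* = 32 and Q* = 47.
Because the floor (35) lies above the market-clearing price, it is binding.
At P = 35: Qd = 175 - 4·35 = 35 and Qs = 2·35 - 17 = 53.
Surplus = Qs - Qd = 53 - 35 = 18.

18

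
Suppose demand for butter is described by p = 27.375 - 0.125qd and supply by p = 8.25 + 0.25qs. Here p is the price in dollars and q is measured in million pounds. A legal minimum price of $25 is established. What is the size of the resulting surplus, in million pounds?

Rearranging demand gives qd = 219 - 8p; rearranging supply gives qs = 4p - 33. Equilibrium: 219 - 8p = 4p - 33, so 252 = 12p and p* = 21, q* = 51.
Because the floor (25) lies above the market-clearing price, it is binding.
At p = 25: qd = 219 - 8·25 = 19 and qs = 4·25 - 33 = 67.
Surplus = qs - qd = 67 - 19 = 48.

48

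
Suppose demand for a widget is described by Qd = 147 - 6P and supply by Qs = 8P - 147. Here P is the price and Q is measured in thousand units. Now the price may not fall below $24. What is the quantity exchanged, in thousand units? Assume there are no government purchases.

Equilibrium: 147 - 6P = 8P - 147, so 294 = 14P and P* = 21, Q* = 21.
The floor of 24 is above the equilibrium price 21, so it binds.
At P = 24: Qd = 147 - 6·24 = 3 and Qs = 8·24 - 147 = 45.
The quantity actually transacted is the short side, demand: 3.

3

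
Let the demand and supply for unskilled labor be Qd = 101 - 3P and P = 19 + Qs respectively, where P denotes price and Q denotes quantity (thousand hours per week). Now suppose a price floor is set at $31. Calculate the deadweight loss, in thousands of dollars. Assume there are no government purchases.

6

Rearranging supply gives Qs = P - 19. Equilibrium: 101 - 3P = P - 19, so 120 = 4P and P* = 30, Q* = 11.
Because the floor (31) lies above the market-clearing price, it is binding.
At P = 31: Qd = 101 - 3·31 = 8 and Qs = 31 - 19 = 12.
Quantity traded falls to 8. At Q = 8 the demand price is (101 - 8)/3 = 31 and the supply price is 19 + 8 = 27.
Deadweight loss = ½ · (31 - 27) · (11 - 8) = ½ · 4 · 3 = 6.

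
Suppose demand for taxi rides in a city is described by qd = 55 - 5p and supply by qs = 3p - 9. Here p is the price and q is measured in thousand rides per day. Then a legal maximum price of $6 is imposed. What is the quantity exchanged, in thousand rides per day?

Setting quantity demanded equal to quantity supplied, 55 - 5p = 3p - 9, gives p* = 8 and q* = 15.
Since 6 < 8, the ceiling is binding.
At p = 6: qd = 55 - 5·6 = 25 and qs = 3·6 - 9 = 9.
The quantity actually transacted is the short side, supply: 9.

9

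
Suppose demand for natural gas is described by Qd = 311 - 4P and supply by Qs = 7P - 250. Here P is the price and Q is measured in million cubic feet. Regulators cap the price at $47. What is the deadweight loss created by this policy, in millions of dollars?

154

Without the control the market clears where 311 - 4P = 7P - 250, i.e. P* = 51 and Q* = 107.
The ceiling of 47 is below the equilibrium price 51, so it binds.
At P = 47: Qd = 311 - 4·47 = 123 and Qs = 7·47 - 250 = 79.
Quantity traded falls to 79. At Q = 79 the demand price is (311 - 79)/4 = 58 and the supply price is (250 + 79)/7 = 47.
Deadweight loss = ½ · (58 - 47) · (107 - 79) = ½ · 11 · 28 = 154.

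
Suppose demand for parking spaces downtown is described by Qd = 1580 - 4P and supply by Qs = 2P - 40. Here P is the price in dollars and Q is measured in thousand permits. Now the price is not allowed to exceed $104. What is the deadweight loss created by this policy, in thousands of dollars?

41334

Without the control the market clears where 1580 - 4P = 2P - 40, i.e. P* = 270 and Q* = 500.
Since 104 < 270, the ceiling is binding.
At P = 104: Qd = 1580 - 4·104 = 1164 and Qs = 2·104 - 40 = 168.
Quantity traded falls to 168. At Q = 168 the demand price is (1580 - 168)/4 = 353 and the supply price is (40 + 168)/2 = 104.
Deadweight loss = ½ · (353 - 104) · (500 - 168) = ½ · 249 · 332 = 41334.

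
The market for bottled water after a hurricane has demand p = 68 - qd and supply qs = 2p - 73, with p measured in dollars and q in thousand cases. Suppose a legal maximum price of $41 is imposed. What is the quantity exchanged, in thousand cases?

Rearranging demand gives qd = 68 - p. Without the control the market clears where 68 - p = 2p - 73, i.e. p* = 47 and q* = 21.
Because the ceiling (41) lies below the market-clearing price, it is binding.
At p = 41: qd = 68 - 41 = 27 and qs = 2·41 - 73 = 9.
The quantity actually transacted is the short side, supply: 9.

9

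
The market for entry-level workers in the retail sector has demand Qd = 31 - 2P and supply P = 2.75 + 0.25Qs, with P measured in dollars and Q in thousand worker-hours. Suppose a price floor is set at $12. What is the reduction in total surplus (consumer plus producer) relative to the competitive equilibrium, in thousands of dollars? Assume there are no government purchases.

37.5

Rearranging supply gives Qs = 4P - 11. In a free market, 31 - 2P = 4P - 11 gives the equilibrium P* = 7, Q* = 17.
The floor of 12 is above the equilibrium price 7, so it binds.
At P = 12: Qd = 31 - 2·12 = 7 and Qs = 4·12 - 11 = 37.
Quantity traded falls to 7. At Q = 7 the demand price is (31 - 7)/2 = 12 and the supply price is (11 + 7)/4 = 4.5.
Deadweight loss = ½ · (12 - 4.5) · (17 - 7) = ½ · 7.5 · 10 = 37.5.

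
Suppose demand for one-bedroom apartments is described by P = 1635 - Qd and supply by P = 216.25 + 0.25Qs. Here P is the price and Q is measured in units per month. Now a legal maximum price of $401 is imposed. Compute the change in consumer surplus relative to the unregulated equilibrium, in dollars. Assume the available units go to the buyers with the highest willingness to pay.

Rearranging demand gives Qd = 1635 - P; rearranging supply gives Qs = 4P - 865. Equilibrium: 1635 - P = 4P - 865, so 2500 = 5P and P* = 500, Q* = 1135.
Since 401 < 500, the ceiling is binding.
At P = 401: Qd = 1635 - 401 = 1234 and Qs = 4·401 - 865 = 739.
Consumer surplus without the control is ½ · (1635 - 500) · 1135 = 644112.5.
With the ceiling, 739 units are sold at 401 (assume they go to the highest-value buyers). The demand price at Q = 739 is 896, so CS = ½ · [(1635 - 401) + (896 - 401)] · 739 = 638865.5.
Change in consumer surplus = 638865.5 - 644112.5 = -5247.

-5247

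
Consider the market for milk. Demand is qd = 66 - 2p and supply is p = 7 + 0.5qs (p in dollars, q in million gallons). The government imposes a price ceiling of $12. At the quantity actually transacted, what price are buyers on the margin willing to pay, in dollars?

28

Rearranging supply gives qs = 2p - 14. In a free market, 66 - 2p = 2p - 14 gives the equilibrium p* = 20, q* = 26.
The ceiling of 12 is below the equilibrium price 20, so it binds.
At p = 12: qd = 66 - 2·12 = 42 and qs = 2·12 - 14 = 10.
Only 10 units reach the market. On the demand curve, the marginal buyer's willingness to pay at q = 10 is (66 - 10)/2 = 28.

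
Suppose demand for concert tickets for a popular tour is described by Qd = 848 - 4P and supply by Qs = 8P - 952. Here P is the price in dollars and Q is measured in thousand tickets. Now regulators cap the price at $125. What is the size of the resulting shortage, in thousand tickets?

300

Setting quantity demanded equal to quantity supplied, 848 - 4P = 8P - 952, gives P* = 150 and Q* = 248.
Since 125 < 150, the ceiling is binding.
At P = 125: Qd = 848 - 4·125 = 348 and Qs = 8·125 - 952 = 48.
Shortage = Qd - Qs = 348 - 48 = 300.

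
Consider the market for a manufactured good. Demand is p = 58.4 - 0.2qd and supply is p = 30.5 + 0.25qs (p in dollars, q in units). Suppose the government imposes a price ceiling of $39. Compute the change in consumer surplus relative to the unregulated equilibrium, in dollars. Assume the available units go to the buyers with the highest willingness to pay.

Rearranging demand gives qd = 292 - 5p; rearranging supply gives qs = 4p - 122. Equilibrium: 292 - 5p = 4p - 122, so 414 = 9p and p* = 46, q* = 62.
Because the ceiling (39) lies below the market-clearing price, it is binding.
At p = 39: qd = 292 - 5·39 = 97 and qs = 4·39 - 122 = 34.
Consumer surplus without the control is ½ · (58.4 - 46) · 62 = 384.4.
With the ceiling, 34 units are sold at 39 (assume they go to the highest-value buyers). The demand price at q = 34 is 51.6, so CS = ½ · [(58.4 - 39) + (51.6 - 39)] · 34 = 544.
Change in consumer surplus = 544 - 384.4 = 159.6.

159.6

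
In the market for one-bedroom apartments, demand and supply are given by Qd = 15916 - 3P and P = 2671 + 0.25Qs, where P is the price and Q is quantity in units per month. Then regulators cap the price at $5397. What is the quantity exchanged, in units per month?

Rearranging supply gives Qs = 4P - 10684. Without the control the market clears where 15916 - 3P = 4P - 10684, i.e. P* = 3800 and Q* = 4516.
The ceiling of 5397 is above the equilibrium price 3800, so it is not binding; the market clears at P* = 3800, Q* = 4516.

4516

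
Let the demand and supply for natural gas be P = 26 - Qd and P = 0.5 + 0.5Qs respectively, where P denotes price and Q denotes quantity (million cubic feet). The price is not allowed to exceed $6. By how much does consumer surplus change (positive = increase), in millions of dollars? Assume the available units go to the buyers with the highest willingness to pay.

15

Rearranging demand gives Qd = 26 - P; rearranging supply gives Qs = 2P - 1. Without the control the market clears where 26 - P = 2P - 1, i.e. P* = 9 and Q* = 17.
Because the ceiling (6) lies below the market-clearing price, it is binding.
At P = 6: Qd = 26 - 6 = 20 and Qs = 2·6 - 1 = 11.
Consumer surplus without the control is ½ · (26 - 9) · 17 = 144.5.
With the ceiling, 11 units are sold at 6 (assume they go to the highest-value buyers). The demand price at Q = 11 is 15, so CS = ½ · [(26 - 6) + (15 - 6)] · 11 = 159.5.
Change in consumer surplus = 159.5 - 144.5 = 15.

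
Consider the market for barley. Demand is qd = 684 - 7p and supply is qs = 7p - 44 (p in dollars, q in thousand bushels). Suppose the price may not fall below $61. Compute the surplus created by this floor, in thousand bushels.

In a free market, 684 - 7p = 7p - 44 gives the equilibrium p* = 52, q* = 320.
Because the floor (61) lies above the market-clearing price, it is binding.
At p = 61: qd = 684 - 7·61 = 257 and qs = 7·61 - 44 = 383.
Surplus = qs - qd = 383 - 257 = 126.

126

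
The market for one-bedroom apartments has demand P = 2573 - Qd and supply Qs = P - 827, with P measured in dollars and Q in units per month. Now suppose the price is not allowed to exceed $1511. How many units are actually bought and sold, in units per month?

684

Rearranging demand gives Qd = 2573 - P. In a free market, 2573 - P = P - 827 gives the equilibrium P* = 1700, Q* = 873.
The ceiling of 1511 is below the equilibrium price 1700, so it binds.
At P = 1511: Qd = 2573 - 1511 = 1062 and Qs = 1511 - 827 = 684.
The quantity actually transacted is the short side, supply: 684.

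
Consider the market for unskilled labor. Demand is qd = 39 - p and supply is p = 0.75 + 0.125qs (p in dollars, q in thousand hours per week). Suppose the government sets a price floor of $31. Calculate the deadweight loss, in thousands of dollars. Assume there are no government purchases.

380.25

Rearranging supply gives qs = 8p - 6. Without the control the market clears where 39 - p = 8p - 6, i.e. p* = 5 and q* = 34.
Because the floor (31) lies above the market-clearing price, it is binding.
At p = 31: qd = 39 - 31 = 8 and qs = 8·31 - 6 = 242.
Quantity traded falls to 8. At q = 8 the demand price is 39 - 8 = 31 and the supply price is (6 + 8)/8 = 1.75.
Deadweight loss = ½ · (31 - 1.75) · (34 - 8) = ½ · 29.25 · 26 = 380.25.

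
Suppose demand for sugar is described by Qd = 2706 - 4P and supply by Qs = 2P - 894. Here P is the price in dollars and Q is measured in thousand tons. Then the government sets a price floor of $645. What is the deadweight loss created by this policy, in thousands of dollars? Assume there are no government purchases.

Setting quantity demanded equal to quantity supplied, 2706 - 4P = 2P - 894, gives P* = 600 and Q* = 306.
Because the floor (645) lies above the market-clearing price, it is binding.
At P = 645: Qd = 2706 - 4·645 = 126 and Qs = 2·645 - 894 = 396.
Quantity traded falls to 126. At Q = 126 the demand price is (2706 - 126)/4 = 645 and the supply price is (894 + 126)/2 = 510.
Deadweight loss = ½ · (645 - 510) · (306 - 126) = ½ · 135 · 180 = 12150.

12150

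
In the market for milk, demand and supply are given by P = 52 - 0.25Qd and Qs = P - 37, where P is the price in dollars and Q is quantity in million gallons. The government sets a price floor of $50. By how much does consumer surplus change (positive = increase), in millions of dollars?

-10

Rearranging demand gives Qd = 208 - 4P. In a free market, 208 - 4P = P - 37 gives the equilibrium P* = 49, Q* = 12.
The floor of 50 is above the equilibrium price 49, so it binds.
At P = 50: Qd = 208 - 4·50 = 8 and Qs = 50 - 37 = 13.
Consumer surplus without the control is ½ · (52 - 49) · 12 = 18.
With the floor, consumers buy 8 units at 50, so CS = ½ · (52 - 50) · 8 = 8.
Change in consumer surplus = 8 - 18 = -10.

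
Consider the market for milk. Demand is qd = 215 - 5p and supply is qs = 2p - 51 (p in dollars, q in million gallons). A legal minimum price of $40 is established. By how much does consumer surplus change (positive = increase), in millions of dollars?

-40

Setting quantity demanded equal to quantity supplied, 215 - 5p = 2p - 51, gives p* = 38 and q* = 25.
Since 40 > 38, the floor is binding.
At p = 40: qd = 215 - 5·40 = 15 and qs = 2·40 - 51 = 29.
Consumer surplus without the control is ½ · (43 - 38) · 25 = 62.5.
With the floor, consumers buy 15 units at 40, so CS = ½ · (43 - 40) · 15 = 22.5.
Change in consumer surplus = 22.5 - 62.5 = -40.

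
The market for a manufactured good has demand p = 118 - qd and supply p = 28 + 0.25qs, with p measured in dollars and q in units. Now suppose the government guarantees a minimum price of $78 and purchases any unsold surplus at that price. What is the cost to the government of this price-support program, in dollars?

12480

Rearranging demand gives qd = 118 - p; rearranging supply gives qs = 4p - 112. In a free market, 118 - p = 4p - 112 gives the equilibrium p* = 46, q* = 72.
The floor of 78 is above the equilibrium price 46, so it binds.
At p = 78: qd = 118 - 78 = 40 and qs = 4·78 - 112 = 200.
Surplus = qs - qd = 160.
Government expenditure = surplus × support price = 160 × 78 = 12480.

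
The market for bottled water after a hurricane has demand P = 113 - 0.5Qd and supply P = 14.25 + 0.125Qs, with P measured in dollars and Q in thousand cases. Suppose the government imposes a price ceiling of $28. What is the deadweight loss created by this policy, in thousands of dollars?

Rearranging demand gives Qd = 226 - 2P; rearranging supply gives Qs = 8P - 114. Setting quantity demanded equal to quantity supplied, 226 - 2P = 8P - 114, gives P* = 34 and Q* = 158.
The ceiling of 28 is below the equilibrium price 34, so it binds.
At P = 28: Qd = 226 - 2·28 = 170 and Qs = 8·28 - 114 = 110.
Quantity traded falls to 110. At Q = 110 the demand price is (226 - 110)/2 = 58 and the supply price is (114 + 110)/8 = 28.
Deadweight loss = ½ · (58 - 28) · (158 - 110) = ½ · 30 · 48 = 720.

720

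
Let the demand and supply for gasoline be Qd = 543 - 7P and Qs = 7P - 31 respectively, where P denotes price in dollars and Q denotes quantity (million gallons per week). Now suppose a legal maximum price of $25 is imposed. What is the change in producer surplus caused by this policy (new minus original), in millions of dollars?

Without the control the market clears where 543 - 7P = 7P - 31, i.e. P* = 41 and Q* = 256.
The ceiling of 25 is below the equilibrium price 41, so it binds.
At P = 25: Qd = 543 - 7·25 = 368 and Qs = 7·25 - 31 = 144.
Producer surplus without the control is ½ · (41 - 31/7) · 256 = 32768/7.
With the ceiling, producers sell 144 units at 25, so PS = ½ · (25 - 31/7) · 144 = 10368/7.
Change in producer surplus = 10368/7 - 32768/7 = -3200.

-3200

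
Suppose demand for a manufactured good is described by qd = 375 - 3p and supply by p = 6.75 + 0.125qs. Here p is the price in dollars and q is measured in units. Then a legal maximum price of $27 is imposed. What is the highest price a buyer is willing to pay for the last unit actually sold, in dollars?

Rearranging supply gives qs = 8p - 54. Without the control the market clears where 375 - 3p = 8p - 54, i.e. p* = 39 and q* = 258.
Because the ceiling (27) lies below the market-clearing price, it is binding.
At p = 27: qd = 375 - 3·27 = 294 and qs = 8·27 - 54 = 162.
Only 162 units reach the market. On the demand curve, the marginal buyer's willingness to pay at q = 162 is (375 - 162)/3 = 71.

71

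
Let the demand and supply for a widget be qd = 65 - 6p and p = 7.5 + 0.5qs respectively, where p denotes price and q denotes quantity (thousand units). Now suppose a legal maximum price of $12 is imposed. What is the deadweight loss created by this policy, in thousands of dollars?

0

Rearranging supply gives qs = 2p - 15. Without the control the market clears where 65 - 6p = 2p - 15, i.e. p* = 10 and q* = 5.
Since 12 is above p* = 10, the ceiling does not bind and the free-market outcome prevails.
Since the control does not bind, no trades are prevented and deadweight loss is zero.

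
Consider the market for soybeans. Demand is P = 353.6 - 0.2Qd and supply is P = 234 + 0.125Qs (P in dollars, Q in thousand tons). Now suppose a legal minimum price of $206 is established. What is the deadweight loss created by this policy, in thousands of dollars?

Rearranging demand gives Qd = 1768 - 5P; rearranging supply gives Qs = 8P - 1872. Equilibrium: 1768 - 5P = 8P - 1872, so 3640 = 13P and P* = 280, Q* = 368.
The floor of 206 is below the equilibrium price 280, so it is not binding; the market clears at P* = 280, Q* = 368.
Since the control does not bind, no trades are prevented and deadweight loss is zero.

0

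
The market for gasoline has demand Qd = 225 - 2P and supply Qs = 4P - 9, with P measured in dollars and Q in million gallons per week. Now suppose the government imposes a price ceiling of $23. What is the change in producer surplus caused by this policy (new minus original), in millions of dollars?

Setting quantity demanded equal to quantity supplied, 225 - 2P = 4P - 9, gives P* = 39 and Q* = 147.
Since 23 < 39, the ceiling is binding.
At P = 23: Qd = 225 - 2·23 = 179 and Qs = 4·23 - 9 = 83.
Producer surplus without the control is ½ · (39 - 2.25) · 147 = 2701.125.
With the ceiling, producers sell 83 units at 23, so PS = ½ · (23 - 2.25) · 83 = 861.125.
Change in producer surplus = 861.125 - 2701.125 = -1840.

-1840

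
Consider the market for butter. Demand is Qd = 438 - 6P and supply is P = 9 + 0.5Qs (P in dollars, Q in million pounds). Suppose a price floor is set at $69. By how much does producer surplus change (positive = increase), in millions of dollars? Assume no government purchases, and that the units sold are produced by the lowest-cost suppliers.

Rearranging supply gives Qs = 2P - 18. Without the control the market clears where 438 - 6P = 2P - 18, i.e. P* = 57 and Q* = 96.
Because the floor (69) lies above the market-clearing price, it is binding.
At P = 69: Qd = 438 - 6·69 = 24 and Qs = 2·69 - 18 = 120.
Producer surplus without the control is ½ · (57 - 9) · 96 = 2304.
With the floor, 24 units are sold at 69. The supply price at Q = 24 is 21, so PS = ½ · [(69 - 9) + (69 - 21)] · 24 = 1296.
Change in producer surplus = 1296 - 2304 = -1008.

-1008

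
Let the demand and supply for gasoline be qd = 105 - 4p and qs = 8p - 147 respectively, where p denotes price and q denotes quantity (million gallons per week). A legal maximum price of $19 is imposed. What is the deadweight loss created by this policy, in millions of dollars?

48

Equilibrium: 105 - 4p = 8p - 147, so 252 = 12p and p* = 21, q* = 21.
The ceiling of 19 is below the equilibrium price 21, so it binds.
At p = 19: qd = 105 - 4·19 = 29 and qs = 8·19 - 147 = 5.
Quantity traded falls to 5. At q = 5 the demand price is (105 - 5)/4 = 25 and the supply price is (147 + 5)/8 = 19.
Deadweight loss = ½ · (25 - 19) · (21 - 5) = ½ · 6 · 16 = 48.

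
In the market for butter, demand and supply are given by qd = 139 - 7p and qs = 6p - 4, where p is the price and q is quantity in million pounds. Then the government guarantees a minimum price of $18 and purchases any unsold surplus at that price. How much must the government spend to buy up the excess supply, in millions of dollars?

1638

Equilibrium: 139 - 7p = 6p - 4, so 143 = 13p and p* = 11, q* = 62.
Since 18 > 11, the floor is binding.
At p = 18: qd = 139 - 7·18 = 13 and qs = 6·18 - 4 = 104.
Surplus = qs - qd = 91.
Government expenditure = surplus × support price = 91 × 18 = 1638.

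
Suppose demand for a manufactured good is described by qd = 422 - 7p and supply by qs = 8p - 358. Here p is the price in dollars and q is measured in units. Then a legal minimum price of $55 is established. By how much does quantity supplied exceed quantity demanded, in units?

Setting quantity demanded equal to quantity supplied, 422 - 7p = 8p - 358, gives p* = 52 and q* = 58.
The floor of 55 is above the equilibrium price 52, so it binds.
At p = 55: qd = 422 - 7·55 = 37 and qs = 8·55 - 358 = 82.
Surplus = qs - qd = 82 - 37 = 45.

45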